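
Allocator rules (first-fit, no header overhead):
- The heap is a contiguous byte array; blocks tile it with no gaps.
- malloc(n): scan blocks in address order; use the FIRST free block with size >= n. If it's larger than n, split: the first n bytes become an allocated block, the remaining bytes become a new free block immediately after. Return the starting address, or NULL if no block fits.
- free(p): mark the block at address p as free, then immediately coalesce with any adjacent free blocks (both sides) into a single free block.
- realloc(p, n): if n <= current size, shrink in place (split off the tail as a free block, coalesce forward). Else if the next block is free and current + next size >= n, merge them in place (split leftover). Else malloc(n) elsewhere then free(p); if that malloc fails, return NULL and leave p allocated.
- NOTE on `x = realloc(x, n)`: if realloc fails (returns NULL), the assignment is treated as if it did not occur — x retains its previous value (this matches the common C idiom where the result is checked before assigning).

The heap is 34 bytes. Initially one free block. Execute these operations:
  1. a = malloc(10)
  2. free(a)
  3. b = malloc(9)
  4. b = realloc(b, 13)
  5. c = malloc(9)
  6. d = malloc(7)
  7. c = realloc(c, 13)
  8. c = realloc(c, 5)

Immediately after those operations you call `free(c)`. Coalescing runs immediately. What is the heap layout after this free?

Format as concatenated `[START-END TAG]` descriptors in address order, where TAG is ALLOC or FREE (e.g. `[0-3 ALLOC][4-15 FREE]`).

Answer: [0-12 ALLOC][13-21 FREE][22-28 ALLOC][29-33 FREE]

Derivation:
Op 1: a = malloc(10) -> a = 0; heap: [0-9 ALLOC][10-33 FREE]
Op 2: free(a) -> (freed a); heap: [0-33 FREE]
Op 3: b = malloc(9) -> b = 0; heap: [0-8 ALLOC][9-33 FREE]
Op 4: b = realloc(b, 13) -> b = 0; heap: [0-12 ALLOC][13-33 FREE]
Op 5: c = malloc(9) -> c = 13; heap: [0-12 ALLOC][13-21 ALLOC][22-33 FREE]
Op 6: d = malloc(7) -> d = 22; heap: [0-12 ALLOC][13-21 ALLOC][22-28 ALLOC][29-33 FREE]
Op 7: c = realloc(c, 13) -> NULL (c unchanged); heap: [0-12 ALLOC][13-21 ALLOC][22-28 ALLOC][29-33 FREE]
Op 8: c = realloc(c, 5) -> c = 13; heap: [0-12 ALLOC][13-17 ALLOC][18-21 FREE][22-28 ALLOC][29-33 FREE]
free(c): c = 13 -> block [13-17 ALLOC]; mark free, coalesce with adjacent free neighbors -> [0-12 ALLOC][13-21 FREE][22-28 ALLOC][29-33 FREE]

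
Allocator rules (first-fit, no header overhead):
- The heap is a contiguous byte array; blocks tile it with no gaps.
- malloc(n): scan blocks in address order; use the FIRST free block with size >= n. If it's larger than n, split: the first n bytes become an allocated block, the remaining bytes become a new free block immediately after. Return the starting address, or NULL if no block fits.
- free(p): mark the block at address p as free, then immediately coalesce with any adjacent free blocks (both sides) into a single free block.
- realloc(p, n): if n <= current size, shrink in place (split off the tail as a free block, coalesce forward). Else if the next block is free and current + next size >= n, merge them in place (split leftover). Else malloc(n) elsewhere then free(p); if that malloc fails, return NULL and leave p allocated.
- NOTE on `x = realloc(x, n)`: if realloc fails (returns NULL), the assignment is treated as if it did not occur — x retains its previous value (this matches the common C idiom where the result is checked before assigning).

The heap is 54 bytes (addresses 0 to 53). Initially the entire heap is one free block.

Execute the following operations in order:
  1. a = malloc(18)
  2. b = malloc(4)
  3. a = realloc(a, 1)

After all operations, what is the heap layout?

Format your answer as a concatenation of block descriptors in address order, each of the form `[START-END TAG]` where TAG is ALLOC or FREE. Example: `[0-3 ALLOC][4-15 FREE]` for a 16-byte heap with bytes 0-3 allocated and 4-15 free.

Answer: [0-0 ALLOC][1-17 FREE][18-21 ALLOC][22-53 FREE]

Derivation:
Op 1: a = malloc(18) -> a = 0; heap: [0-17 ALLOC][18-53 FREE]
Op 2: b = malloc(4) -> b = 18; heap: [0-17 ALLOC][18-21 ALLOC][22-53 FREE]
Op 3: a = realloc(a, 1) -> a = 0; heap: [0-0 ALLOC][1-17 FREE][18-21 ALLOC][22-53 FREE]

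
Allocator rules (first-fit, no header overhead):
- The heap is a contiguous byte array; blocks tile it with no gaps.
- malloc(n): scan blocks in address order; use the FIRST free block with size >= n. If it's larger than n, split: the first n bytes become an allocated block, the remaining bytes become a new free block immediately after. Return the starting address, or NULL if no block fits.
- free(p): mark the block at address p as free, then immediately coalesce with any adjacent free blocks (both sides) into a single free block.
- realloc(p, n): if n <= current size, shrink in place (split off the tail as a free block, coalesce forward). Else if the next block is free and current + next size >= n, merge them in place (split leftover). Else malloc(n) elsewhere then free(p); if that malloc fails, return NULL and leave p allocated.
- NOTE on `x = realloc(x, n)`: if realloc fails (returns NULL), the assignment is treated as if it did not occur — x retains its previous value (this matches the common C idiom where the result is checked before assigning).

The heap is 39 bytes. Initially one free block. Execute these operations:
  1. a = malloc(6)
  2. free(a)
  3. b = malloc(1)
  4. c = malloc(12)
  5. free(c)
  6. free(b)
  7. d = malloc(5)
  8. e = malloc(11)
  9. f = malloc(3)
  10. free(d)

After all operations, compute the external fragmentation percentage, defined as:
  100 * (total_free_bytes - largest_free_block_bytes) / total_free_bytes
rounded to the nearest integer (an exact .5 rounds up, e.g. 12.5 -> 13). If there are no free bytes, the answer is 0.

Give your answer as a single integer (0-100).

Answer: 20

Derivation:
Op 1: a = malloc(6) -> a = 0; heap: [0-5 ALLOC][6-38 FREE]
Op 2: free(a) -> (freed a); heap: [0-38 FREE]
Op 3: b = malloc(1) -> b = 0; heap: [0-0 ALLOC][1-38 FREE]
Op 4: c = malloc(12) -> c = 1; heap: [0-0 ALLOC][1-12 ALLOC][13-38 FREE]
Op 5: free(c) -> (freed c); heap: [0-0 ALLOC][1-38 FREE]
Op 6: free(b) -> (freed b); heap: [0-38 FREE]
Op 7: d = malloc(5) -> d = 0; heap: [0-4 ALLOC][5-38 FREE]
Op 8: e = malloc(11) -> e = 5; heap: [0-4 ALLOC][5-15 ALLOC][16-38 FREE]
Op 9: f = malloc(3) -> f = 16; heap: [0-4 ALLOC][5-15 ALLOC][16-18 ALLOC][19-38 FREE]
Op 10: free(d) -> (freed d); heap: [0-4 FREE][5-15 ALLOC][16-18 ALLOC][19-38 FREE]
Free blocks: [5 20] total_free=25 largest=20 -> 100*(25-20)/25 = 500/25 = 20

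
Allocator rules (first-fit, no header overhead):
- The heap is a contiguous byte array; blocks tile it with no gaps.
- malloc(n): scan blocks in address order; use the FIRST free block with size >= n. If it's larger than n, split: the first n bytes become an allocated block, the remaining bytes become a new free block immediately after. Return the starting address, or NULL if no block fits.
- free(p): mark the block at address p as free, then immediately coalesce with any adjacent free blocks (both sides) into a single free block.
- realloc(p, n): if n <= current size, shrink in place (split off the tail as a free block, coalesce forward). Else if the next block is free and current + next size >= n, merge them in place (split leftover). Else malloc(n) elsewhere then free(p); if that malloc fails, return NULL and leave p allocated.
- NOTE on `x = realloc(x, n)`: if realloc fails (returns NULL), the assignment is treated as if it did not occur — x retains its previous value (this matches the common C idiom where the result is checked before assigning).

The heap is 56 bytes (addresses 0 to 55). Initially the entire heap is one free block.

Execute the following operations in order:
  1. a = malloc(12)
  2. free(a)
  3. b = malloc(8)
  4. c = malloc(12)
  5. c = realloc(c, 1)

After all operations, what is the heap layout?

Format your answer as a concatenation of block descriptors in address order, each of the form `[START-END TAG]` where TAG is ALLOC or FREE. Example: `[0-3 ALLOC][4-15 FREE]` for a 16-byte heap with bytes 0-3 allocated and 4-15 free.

Answer: [0-7 ALLOC][8-8 ALLOC][9-55 FREE]

Derivation:
Op 1: a = malloc(12) -> a = 0; heap: [0-11 ALLOC][12-55 FREE]
Op 2: free(a) -> (freed a); heap: [0-55 FREE]
Op 3: b = malloc(8) -> b = 0; heap: [0-7 ALLOC][8-55 FREE]
Op 4: c = malloc(12) -> c = 8; heap: [0-7 ALLOC][8-19 ALLOC][20-55 FREE]
Op 5: c = realloc(c, 1) -> c = 8; heap: [0-7 ALLOC][8-8 ALLOC][9-55 FREE]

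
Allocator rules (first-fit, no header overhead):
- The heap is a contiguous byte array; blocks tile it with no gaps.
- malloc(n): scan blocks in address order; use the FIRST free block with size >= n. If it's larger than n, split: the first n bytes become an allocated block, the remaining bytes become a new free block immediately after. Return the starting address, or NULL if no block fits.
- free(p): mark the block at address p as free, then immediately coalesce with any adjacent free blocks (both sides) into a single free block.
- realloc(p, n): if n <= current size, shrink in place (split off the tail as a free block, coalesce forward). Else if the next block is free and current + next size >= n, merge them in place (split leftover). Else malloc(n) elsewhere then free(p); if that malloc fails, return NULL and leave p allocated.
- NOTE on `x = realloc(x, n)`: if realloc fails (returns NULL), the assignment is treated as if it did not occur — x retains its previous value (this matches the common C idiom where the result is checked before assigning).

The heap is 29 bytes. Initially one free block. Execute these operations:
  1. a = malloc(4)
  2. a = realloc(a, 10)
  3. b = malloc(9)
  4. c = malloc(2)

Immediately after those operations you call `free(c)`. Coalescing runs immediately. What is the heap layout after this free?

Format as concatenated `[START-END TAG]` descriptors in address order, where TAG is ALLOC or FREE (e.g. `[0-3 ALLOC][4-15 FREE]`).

Answer: [0-9 ALLOC][10-18 ALLOC][19-28 FREE]

Derivation:
Op 1: a = malloc(4) -> a = 0; heap: [0-3 ALLOC][4-28 FREE]
Op 2: a = realloc(a, 10) -> a = 0; heap: [0-9 ALLOC][10-28 FREE]
Op 3: b = malloc(9) -> b = 10; heap: [0-9 ALLOC][10-18 ALLOC][19-28 FREE]
Op 4: c = malloc(2) -> c = 19; heap: [0-9 ALLOC][10-18 ALLOC][19-20 ALLOC][21-28 FREE]
free(c): c = 19 -> block [19-20 ALLOC]; mark free, coalesce with adjacent free neighbors -> [0-9 ALLOC][10-18 ALLOC][19-28 FREE]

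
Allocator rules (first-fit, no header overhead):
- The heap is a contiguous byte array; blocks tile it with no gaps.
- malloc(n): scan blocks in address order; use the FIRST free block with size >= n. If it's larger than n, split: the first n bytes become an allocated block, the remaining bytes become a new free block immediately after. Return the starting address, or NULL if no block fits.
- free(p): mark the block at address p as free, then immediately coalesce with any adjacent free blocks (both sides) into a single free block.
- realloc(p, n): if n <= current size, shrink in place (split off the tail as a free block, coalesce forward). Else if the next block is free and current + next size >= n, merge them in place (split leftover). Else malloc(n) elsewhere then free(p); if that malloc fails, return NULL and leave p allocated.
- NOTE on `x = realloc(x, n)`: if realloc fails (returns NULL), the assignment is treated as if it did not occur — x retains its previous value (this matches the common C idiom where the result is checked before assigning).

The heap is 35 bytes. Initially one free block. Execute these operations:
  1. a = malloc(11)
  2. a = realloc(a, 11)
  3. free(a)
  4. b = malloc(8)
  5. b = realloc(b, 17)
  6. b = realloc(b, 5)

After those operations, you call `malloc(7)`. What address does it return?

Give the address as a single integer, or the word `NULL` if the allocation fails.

Op 1: a = malloc(11) -> a = 0; heap: [0-10 ALLOC][11-34 FREE]
Op 2: a = realloc(a, 11) -> a = 0; heap: [0-10 ALLOC][11-34 FREE]
Op 3: free(a) -> (freed a); heap: [0-34 FREE]
Op 4: b = malloc(8) -> b = 0; heap: [0-7 ALLOC][8-34 FREE]
Op 5: b = realloc(b, 17) -> b = 0; heap: [0-16 ALLOC][17-34 FREE]
Op 6: b = realloc(b, 5) -> b = 0; heap: [0-4 ALLOC][5-34 FREE]
malloc(7): first-fit scan over [0-4 ALLOC][5-34 FREE] -> 5

Answer: 5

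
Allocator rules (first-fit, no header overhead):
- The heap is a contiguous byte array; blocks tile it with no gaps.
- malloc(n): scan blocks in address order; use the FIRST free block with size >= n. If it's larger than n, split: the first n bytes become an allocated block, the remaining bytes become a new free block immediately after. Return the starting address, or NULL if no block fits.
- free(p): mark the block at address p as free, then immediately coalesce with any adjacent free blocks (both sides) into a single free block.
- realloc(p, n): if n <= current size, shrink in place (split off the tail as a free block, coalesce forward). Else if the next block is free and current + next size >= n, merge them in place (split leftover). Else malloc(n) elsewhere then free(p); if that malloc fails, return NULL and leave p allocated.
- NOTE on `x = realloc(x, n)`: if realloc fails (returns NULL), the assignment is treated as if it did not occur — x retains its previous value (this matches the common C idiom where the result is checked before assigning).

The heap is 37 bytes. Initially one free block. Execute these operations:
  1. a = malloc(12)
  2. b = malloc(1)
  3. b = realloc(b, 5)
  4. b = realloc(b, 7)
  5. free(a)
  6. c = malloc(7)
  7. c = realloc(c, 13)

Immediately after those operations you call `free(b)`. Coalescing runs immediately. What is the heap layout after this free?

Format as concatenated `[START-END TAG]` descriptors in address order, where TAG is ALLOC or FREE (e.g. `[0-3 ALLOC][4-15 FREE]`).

Answer: [0-18 FREE][19-31 ALLOC][32-36 FREE]

Derivation:
Op 1: a = malloc(12) -> a = 0; heap: [0-11 ALLOC][12-36 FREE]
Op 2: b = malloc(1) -> b = 12; heap: [0-11 ALLOC][12-12 ALLOC][13-36 FREE]
Op 3: b = realloc(b, 5) -> b = 12; heap: [0-11 ALLOC][12-16 ALLOC][17-36 FREE]
Op 4: b = realloc(b, 7) -> b = 12; heap: [0-11 ALLOC][12-18 ALLOC][19-36 FREE]
Op 5: free(a) -> (freed a); heap: [0-11 FREE][12-18 ALLOC][19-36 FREE]
Op 6: c = malloc(7) -> c = 0; heap: [0-6 ALLOC][7-11 FREE][12-18 ALLOC][19-36 FREE]
Op 7: c = realloc(c, 13) -> c = 19; heap: [0-11 FREE][12-18 ALLOC][19-31 ALLOC][32-36 FREE]
free(b): b = 12 -> block [12-18 ALLOC]; mark free, coalesce with adjacent free neighbors -> [0-18 FREE][19-31 ALLOC][32-36 FREE]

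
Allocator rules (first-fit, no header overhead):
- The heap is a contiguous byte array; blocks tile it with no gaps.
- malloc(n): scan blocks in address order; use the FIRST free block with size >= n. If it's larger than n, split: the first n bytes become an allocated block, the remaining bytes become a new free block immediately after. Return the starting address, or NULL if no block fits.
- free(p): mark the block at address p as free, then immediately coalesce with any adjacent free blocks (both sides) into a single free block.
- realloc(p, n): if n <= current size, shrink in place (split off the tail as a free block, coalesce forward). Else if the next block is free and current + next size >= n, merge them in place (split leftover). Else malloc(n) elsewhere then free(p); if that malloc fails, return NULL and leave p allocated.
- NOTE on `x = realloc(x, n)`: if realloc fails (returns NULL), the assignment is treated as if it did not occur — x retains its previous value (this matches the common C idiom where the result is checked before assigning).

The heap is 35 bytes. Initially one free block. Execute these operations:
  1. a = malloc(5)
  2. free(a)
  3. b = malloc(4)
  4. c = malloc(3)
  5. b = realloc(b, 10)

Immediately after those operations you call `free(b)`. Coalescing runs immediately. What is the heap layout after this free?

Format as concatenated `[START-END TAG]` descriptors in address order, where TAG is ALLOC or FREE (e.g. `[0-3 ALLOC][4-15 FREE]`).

Answer: [0-3 FREE][4-6 ALLOC][7-34 FREE]

Derivation:
Op 1: a = malloc(5) -> a = 0; heap: [0-4 ALLOC][5-34 FREE]
Op 2: free(a) -> (freed a); heap: [0-34 FREE]
Op 3: b = malloc(4) -> b = 0; heap: [0-3 ALLOC][4-34 FREE]
Op 4: c = malloc(3) -> c = 4; heap: [0-3 ALLOC][4-6 ALLOC][7-34 FREE]
Op 5: b = realloc(b, 10) -> b = 7; heap: [0-3 FREE][4-6 ALLOC][7-16 ALLOC][17-34 FREE]
free(b): b = 7 -> block [7-16 ALLOC]; mark free, coalesce with adjacent free neighbors -> [0-3 FREE][4-6 ALLOC][7-34 FREE]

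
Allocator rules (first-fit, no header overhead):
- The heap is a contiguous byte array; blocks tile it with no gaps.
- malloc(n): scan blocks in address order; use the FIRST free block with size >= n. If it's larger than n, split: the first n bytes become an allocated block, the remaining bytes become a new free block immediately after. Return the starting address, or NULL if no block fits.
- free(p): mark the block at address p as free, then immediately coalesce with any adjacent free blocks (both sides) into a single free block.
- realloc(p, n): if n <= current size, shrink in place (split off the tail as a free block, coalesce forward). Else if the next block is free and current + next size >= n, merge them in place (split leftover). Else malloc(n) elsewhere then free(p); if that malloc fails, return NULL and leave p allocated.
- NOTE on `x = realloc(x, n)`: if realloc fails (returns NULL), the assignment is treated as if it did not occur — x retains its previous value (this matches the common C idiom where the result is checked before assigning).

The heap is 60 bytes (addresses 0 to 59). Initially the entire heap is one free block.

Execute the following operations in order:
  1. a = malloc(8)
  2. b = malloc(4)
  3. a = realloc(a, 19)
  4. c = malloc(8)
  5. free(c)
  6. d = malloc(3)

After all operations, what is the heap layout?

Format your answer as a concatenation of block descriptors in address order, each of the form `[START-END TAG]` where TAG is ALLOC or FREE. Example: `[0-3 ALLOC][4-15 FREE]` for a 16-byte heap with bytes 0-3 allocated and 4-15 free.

Answer: [0-2 ALLOC][3-7 FREE][8-11 ALLOC][12-30 ALLOC][31-59 FREE]

Derivation:
Op 1: a = malloc(8) -> a = 0; heap: [0-7 ALLOC][8-59 FREE]
Op 2: b = malloc(4) -> b = 8; heap: [0-7 ALLOC][8-11 ALLOC][12-59 FREE]
Op 3: a = realloc(a, 19) -> a = 12; heap: [0-7 FREE][8-11 ALLOC][12-30 ALLOC][31-59 FREE]
Op 4: c = malloc(8) -> c = 0; heap: [0-7 ALLOC][8-11 ALLOC][12-30 ALLOC][31-59 FREE]
Op 5: free(c) -> (freed c); heap: [0-7 FREE][8-11 ALLOC][12-30 ALLOC][31-59 FREE]
Op 6: d = malloc(3) -> d = 0; heap: [0-2 ALLOC][3-7 FREE][8-11 ALLOC][12-30 ALLOC][31-59 FREE]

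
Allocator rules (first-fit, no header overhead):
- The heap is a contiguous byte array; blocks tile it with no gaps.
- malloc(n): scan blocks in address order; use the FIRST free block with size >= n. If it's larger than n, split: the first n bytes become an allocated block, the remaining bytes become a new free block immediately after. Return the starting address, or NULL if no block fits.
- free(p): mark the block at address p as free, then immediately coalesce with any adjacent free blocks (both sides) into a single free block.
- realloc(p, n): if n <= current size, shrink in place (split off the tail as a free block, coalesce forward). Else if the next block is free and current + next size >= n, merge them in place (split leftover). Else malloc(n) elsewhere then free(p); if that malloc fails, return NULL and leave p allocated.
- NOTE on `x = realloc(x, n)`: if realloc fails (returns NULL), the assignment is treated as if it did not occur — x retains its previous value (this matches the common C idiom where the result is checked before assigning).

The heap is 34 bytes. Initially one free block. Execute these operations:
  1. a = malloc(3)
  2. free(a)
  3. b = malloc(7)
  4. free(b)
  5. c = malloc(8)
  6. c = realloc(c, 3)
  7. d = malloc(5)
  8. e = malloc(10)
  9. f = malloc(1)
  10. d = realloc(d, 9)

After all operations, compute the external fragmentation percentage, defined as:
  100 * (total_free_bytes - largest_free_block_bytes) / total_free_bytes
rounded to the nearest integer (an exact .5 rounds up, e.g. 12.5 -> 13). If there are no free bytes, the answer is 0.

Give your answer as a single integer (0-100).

Op 1: a = malloc(3) -> a = 0; heap: [0-2 ALLOC][3-33 FREE]
Op 2: free(a) -> (freed a); heap: [0-33 FREE]
Op 3: b = malloc(7) -> b = 0; heap: [0-6 ALLOC][7-33 FREE]
Op 4: free(b) -> (freed b); heap: [0-33 FREE]
Op 5: c = malloc(8) -> c = 0; heap: [0-7 ALLOC][8-33 FREE]
Op 6: c = realloc(c, 3) -> c = 0; heap: [0-2 ALLOC][3-33 FREE]
Op 7: d = malloc(5) -> d = 3; heap: [0-2 ALLOC][3-7 ALLOC][8-33 FREE]
Op 8: e = malloc(10) -> e = 8; heap: [0-2 ALLOC][3-7 ALLOC][8-17 ALLOC][18-33 FREE]
Op 9: f = malloc(1) -> f = 18; heap: [0-2 ALLOC][3-7 ALLOC][8-17 ALLOC][18-18 ALLOC][19-33 FREE]
Op 10: d = realloc(d, 9) -> d = 19; heap: [0-2 ALLOC][3-7 FREE][8-17 ALLOC][18-18 ALLOC][19-27 ALLOC][28-33 FREE]
Free blocks: [5 6] total_free=11 largest=6 -> 100*(11-6)/11 = 500/11 ≈ 45.455 -> rounds to 45

Answer: 45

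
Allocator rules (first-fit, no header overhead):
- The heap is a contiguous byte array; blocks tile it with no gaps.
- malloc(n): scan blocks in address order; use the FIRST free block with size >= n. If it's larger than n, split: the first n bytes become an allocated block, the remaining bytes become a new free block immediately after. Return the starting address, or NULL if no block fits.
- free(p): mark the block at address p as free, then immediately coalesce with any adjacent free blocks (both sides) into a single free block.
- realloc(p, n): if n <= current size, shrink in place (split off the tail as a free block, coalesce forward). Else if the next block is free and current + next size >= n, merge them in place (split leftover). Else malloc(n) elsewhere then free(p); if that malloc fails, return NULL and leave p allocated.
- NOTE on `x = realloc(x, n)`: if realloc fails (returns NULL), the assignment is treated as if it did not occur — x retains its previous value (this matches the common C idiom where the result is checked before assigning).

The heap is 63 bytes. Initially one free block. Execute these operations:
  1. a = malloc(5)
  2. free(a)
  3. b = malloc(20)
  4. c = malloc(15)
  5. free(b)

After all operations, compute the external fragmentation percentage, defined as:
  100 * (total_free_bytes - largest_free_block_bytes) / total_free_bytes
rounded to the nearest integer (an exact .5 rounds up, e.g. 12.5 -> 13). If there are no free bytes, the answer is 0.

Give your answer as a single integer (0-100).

Op 1: a = malloc(5) -> a = 0; heap: [0-4 ALLOC][5-62 FREE]
Op 2: free(a) -> (freed a); heap: [0-62 FREE]
Op 3: b = malloc(20) -> b = 0; heap: [0-19 ALLOC][20-62 FREE]
Op 4: c = malloc(15) -> c = 20; heap: [0-19 ALLOC][20-34 ALLOC][35-62 FREE]
Op 5: free(b) -> (freed b); heap: [0-19 FREE][20-34 ALLOC][35-62 FREE]
Free blocks: [20 28] total_free=48 largest=28 -> 100*(48-28)/48 = 2000/48 ≈ 41.667 -> rounds to 42

Answer: 42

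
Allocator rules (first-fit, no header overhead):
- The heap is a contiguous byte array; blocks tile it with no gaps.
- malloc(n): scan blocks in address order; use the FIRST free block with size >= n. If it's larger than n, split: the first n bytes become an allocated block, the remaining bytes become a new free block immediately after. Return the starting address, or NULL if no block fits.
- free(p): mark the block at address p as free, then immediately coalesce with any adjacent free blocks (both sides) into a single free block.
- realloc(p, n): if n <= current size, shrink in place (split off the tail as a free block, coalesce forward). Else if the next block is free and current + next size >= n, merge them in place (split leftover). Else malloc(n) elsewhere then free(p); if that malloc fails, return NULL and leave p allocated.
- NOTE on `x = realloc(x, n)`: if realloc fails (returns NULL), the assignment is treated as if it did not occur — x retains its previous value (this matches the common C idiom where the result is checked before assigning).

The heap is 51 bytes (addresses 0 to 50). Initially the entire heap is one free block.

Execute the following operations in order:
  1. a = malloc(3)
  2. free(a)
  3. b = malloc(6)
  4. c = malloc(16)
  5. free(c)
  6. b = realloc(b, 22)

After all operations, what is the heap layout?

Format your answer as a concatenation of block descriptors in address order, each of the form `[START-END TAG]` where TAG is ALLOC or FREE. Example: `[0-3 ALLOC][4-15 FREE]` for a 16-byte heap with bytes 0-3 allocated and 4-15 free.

Answer: [0-21 ALLOC][22-50 FREE]

Derivation:
Op 1: a = malloc(3) -> a = 0; heap: [0-2 ALLOC][3-50 FREE]
Op 2: free(a) -> (freed a); heap: [0-50 FREE]
Op 3: b = malloc(6) -> b = 0; heap: [0-5 ALLOC][6-50 FREE]
Op 4: c = malloc(16) -> c = 6; heap: [0-5 ALLOC][6-21 ALLOC][22-50 FREE]
Op 5: free(c) -> (freed c); heap: [0-5 ALLOC][6-50 FREE]
Op 6: b = realloc(b, 22) -> b = 0; heap: [0-21 ALLOC][22-50 FREE]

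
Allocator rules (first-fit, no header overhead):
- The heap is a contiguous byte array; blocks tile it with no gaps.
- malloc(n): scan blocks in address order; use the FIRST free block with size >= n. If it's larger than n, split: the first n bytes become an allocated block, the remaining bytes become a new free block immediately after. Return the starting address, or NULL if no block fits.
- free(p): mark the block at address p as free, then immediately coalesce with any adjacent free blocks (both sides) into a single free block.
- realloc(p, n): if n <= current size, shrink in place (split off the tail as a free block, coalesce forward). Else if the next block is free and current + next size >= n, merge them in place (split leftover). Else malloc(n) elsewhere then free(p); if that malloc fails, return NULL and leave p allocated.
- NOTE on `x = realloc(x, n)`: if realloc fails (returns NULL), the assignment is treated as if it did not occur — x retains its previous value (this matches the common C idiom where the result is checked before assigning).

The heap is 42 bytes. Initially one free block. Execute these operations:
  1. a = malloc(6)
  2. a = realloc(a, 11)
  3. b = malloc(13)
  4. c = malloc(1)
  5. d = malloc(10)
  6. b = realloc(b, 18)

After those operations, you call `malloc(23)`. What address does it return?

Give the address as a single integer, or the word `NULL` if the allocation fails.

Op 1: a = malloc(6) -> a = 0; heap: [0-5 ALLOC][6-41 FREE]
Op 2: a = realloc(a, 11) -> a = 0; heap: [0-10 ALLOC][11-41 FREE]
Op 3: b = malloc(13) -> b = 11; heap: [0-10 ALLOC][11-23 ALLOC][24-41 FREE]
Op 4: c = malloc(1) -> c = 24; heap: [0-10 ALLOC][11-23 ALLOC][24-24 ALLOC][25-41 FREE]
Op 5: d = malloc(10) -> d = 25; heap: [0-10 ALLOC][11-23 ALLOC][24-24 ALLOC][25-34 ALLOC][35-41 FREE]
Op 6: b = realloc(b, 18) -> NULL (b unchanged); heap: [0-10 ALLOC][11-23 ALLOC][24-24 ALLOC][25-34 ALLOC][35-41 FREE]
malloc(23): first-fit scan over [0-10 ALLOC][11-23 ALLOC][24-24 ALLOC][25-34 ALLOC][35-41 FREE] -> NULL

Answer: NULL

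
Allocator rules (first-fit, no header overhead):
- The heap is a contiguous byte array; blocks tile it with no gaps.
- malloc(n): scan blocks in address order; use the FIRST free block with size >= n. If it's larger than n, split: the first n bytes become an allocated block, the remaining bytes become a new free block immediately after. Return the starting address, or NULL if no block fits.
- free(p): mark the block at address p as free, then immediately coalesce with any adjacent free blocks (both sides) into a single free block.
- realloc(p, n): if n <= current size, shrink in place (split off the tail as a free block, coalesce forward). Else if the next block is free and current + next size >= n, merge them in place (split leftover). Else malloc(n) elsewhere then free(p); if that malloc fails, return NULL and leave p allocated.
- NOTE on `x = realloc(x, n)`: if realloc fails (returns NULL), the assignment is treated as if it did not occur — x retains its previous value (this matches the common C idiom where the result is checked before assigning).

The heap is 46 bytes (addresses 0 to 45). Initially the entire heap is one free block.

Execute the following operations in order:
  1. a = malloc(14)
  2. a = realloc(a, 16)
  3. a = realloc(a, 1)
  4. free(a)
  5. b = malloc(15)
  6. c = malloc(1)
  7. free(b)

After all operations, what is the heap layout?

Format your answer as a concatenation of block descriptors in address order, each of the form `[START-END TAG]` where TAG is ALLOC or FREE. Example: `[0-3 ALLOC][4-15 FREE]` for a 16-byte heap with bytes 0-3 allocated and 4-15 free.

Answer: [0-14 FREE][15-15 ALLOC][16-45 FREE]

Derivation:
Op 1: a = malloc(14) -> a = 0; heap: [0-13 ALLOC][14-45 FREE]
Op 2: a = realloc(a, 16) -> a = 0; heap: [0-15 ALLOC][16-45 FREE]
Op 3: a = realloc(a, 1) -> a = 0; heap: [0-0 ALLOC][1-45 FREE]
Op 4: free(a) -> (freed a); heap: [0-45 FREE]
Op 5: b = malloc(15) -> b = 0; heap: [0-14 ALLOC][15-45 FREE]
Op 6: c = malloc(1) -> c = 15; heap: [0-14 ALLOC][15-15 ALLOC][16-45 FREE]
Op 7: free(b) -> (freed b); heap: [0-14 FREE][15-15 ALLOC][16-45 FREE]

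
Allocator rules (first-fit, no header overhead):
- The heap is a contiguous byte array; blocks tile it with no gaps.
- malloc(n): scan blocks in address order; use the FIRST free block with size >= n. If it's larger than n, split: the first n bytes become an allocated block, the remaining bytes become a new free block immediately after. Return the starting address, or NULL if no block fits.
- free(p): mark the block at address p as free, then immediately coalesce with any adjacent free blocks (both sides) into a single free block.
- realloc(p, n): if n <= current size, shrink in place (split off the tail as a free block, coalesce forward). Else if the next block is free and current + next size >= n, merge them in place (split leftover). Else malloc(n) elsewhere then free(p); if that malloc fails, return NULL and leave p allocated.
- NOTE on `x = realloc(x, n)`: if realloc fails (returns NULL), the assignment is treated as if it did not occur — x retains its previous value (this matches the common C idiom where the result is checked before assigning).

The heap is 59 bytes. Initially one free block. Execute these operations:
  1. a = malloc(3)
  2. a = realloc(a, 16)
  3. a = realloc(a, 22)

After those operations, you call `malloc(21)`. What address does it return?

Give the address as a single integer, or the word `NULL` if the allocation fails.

Answer: 22

Derivation:
Op 1: a = malloc(3) -> a = 0; heap: [0-2 ALLOC][3-58 FREE]
Op 2: a = realloc(a, 16) -> a = 0; heap: [0-15 ALLOC][16-58 FREE]
Op 3: a = realloc(a, 22) -> a = 0; heap: [0-21 ALLOC][22-58 FREE]
malloc(21): first-fit scan over [0-21 ALLOC][22-58 FREE] -> 22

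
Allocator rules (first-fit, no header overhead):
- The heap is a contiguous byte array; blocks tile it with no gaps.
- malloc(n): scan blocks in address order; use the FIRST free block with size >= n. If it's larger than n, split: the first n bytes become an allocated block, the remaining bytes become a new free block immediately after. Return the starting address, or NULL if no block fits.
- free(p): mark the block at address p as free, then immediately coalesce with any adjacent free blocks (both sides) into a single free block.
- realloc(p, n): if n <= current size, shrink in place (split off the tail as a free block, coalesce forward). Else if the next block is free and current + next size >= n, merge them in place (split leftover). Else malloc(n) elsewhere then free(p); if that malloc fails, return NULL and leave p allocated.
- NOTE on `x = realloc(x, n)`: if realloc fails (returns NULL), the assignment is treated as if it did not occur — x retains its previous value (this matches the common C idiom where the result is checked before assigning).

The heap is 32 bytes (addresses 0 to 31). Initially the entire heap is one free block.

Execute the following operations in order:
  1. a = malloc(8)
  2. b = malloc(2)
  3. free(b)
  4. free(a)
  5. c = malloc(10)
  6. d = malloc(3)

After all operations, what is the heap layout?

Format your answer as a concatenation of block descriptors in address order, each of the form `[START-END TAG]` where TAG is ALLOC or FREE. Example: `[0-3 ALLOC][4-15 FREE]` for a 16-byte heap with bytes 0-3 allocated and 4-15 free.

Op 1: a = malloc(8) -> a = 0; heap: [0-7 ALLOC][8-31 FREE]
Op 2: b = malloc(2) -> b = 8; heap: [0-7 ALLOC][8-9 ALLOC][10-31 FREE]
Op 3: free(b) -> (freed b); heap: [0-7 ALLOC][8-31 FREE]
Op 4: free(a) -> (freed a); heap: [0-31 FREE]
Op 5: c = malloc(10) -> c = 0; heap: [0-9 ALLOC][10-31 FREE]
Op 6: d = malloc(3) -> d = 10; heap: [0-9 ALLOC][10-12 ALLOC][13-31 FREE]

Answer: [0-9 ALLOC][10-12 ALLOC][13-31 FREE]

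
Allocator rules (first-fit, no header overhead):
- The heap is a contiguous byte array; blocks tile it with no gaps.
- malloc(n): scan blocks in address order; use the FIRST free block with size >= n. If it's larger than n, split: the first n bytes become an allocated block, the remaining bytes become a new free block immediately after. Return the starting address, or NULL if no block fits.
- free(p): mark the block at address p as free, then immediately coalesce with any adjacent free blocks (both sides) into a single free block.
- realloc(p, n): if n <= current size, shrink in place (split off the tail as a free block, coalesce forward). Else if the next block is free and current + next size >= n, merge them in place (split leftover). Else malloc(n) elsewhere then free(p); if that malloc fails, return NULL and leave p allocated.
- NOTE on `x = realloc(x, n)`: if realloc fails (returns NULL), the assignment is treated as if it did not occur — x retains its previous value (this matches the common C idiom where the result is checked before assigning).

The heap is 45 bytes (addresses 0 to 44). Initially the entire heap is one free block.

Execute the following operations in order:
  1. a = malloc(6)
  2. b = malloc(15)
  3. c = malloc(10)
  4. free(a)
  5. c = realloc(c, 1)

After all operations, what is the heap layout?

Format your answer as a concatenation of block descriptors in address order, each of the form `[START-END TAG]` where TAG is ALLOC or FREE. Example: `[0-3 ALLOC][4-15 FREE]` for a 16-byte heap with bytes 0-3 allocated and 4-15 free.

Op 1: a = malloc(6) -> a = 0; heap: [0-5 ALLOC][6-44 FREE]
Op 2: b = malloc(15) -> b = 6; heap: [0-5 ALLOC][6-20 ALLOC][21-44 FREE]
Op 3: c = malloc(10) -> c = 21; heap: [0-5 ALLOC][6-20 ALLOC][21-30 ALLOC][31-44 FREE]
Op 4: free(a) -> (freed a); heap: [0-5 FREE][6-20 ALLOC][21-30 ALLOC][31-44 FREE]
Op 5: c = realloc(c, 1) -> c = 21; heap: [0-5 FREE][6-20 ALLOC][21-21 ALLOC][22-44 FREE]

Answer: [0-5 FREE][6-20 ALLOC][21-21 ALLOC][22-44 FREE]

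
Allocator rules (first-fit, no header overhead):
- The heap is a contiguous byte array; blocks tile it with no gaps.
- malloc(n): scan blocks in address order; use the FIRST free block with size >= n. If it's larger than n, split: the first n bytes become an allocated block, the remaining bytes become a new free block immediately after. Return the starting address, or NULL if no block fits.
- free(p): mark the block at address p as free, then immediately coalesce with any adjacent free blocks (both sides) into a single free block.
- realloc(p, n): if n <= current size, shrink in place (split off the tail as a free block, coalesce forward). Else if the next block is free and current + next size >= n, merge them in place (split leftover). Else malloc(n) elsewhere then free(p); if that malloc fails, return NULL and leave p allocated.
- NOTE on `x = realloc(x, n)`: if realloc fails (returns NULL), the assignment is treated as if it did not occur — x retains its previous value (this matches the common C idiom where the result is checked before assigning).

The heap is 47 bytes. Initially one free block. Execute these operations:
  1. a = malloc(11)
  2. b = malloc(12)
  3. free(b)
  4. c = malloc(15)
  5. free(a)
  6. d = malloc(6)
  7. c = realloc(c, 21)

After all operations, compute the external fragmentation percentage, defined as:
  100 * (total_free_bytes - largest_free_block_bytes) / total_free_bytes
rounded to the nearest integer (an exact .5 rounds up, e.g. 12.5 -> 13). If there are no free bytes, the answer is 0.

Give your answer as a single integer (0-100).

Op 1: a = malloc(11) -> a = 0; heap: [0-10 ALLOC][11-46 FREE]
Op 2: b = malloc(12) -> b = 11; heap: [0-10 ALLOC][11-22 ALLOC][23-46 FREE]
Op 3: free(b) -> (freed b); heap: [0-10 ALLOC][11-46 FREE]
Op 4: c = malloc(15) -> c = 11; heap: [0-10 ALLOC][11-25 ALLOC][26-46 FREE]
Op 5: free(a) -> (freed a); heap: [0-10 FREE][11-25 ALLOC][26-46 FREE]
Op 6: d = malloc(6) -> d = 0; heap: [0-5 ALLOC][6-10 FREE][11-25 ALLOC][26-46 FREE]
Op 7: c = realloc(c, 21) -> c = 11; heap: [0-5 ALLOC][6-10 FREE][11-31 ALLOC][32-46 FREE]
Free blocks: [5 15] total_free=20 largest=15 -> 100*(20-15)/20 = 500/20 = 25

Answer: 25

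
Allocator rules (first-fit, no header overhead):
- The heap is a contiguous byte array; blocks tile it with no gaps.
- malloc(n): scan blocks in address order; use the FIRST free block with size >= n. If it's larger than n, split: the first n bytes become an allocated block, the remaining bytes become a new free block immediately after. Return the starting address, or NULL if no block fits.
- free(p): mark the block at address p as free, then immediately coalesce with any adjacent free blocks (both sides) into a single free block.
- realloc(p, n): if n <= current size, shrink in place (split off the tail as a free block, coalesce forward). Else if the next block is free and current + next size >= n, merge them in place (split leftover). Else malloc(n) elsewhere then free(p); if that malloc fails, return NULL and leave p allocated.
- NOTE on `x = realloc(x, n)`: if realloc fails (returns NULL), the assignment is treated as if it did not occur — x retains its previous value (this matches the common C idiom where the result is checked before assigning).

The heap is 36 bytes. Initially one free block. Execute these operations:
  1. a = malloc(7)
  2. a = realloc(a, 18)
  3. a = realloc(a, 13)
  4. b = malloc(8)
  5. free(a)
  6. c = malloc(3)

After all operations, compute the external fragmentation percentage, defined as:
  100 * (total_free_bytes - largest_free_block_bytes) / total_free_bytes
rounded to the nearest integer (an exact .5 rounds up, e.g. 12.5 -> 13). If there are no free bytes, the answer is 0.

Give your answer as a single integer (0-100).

Answer: 40

Derivation:
Op 1: a = malloc(7) -> a = 0; heap: [0-6 ALLOC][7-35 FREE]
Op 2: a = realloc(a, 18) -> a = 0; heap: [0-17 ALLOC][18-35 FREE]
Op 3: a = realloc(a, 13) -> a = 0; heap: [0-12 ALLOC][13-35 FREE]
Op 4: b = malloc(8) -> b = 13; heap: [0-12 ALLOC][13-20 ALLOC][21-35 FREE]
Op 5: free(a) -> (freed a); heap: [0-12 FREE][13-20 ALLOC][21-35 FREE]
Op 6: c = malloc(3) -> c = 0; heap: [0-2 ALLOC][3-12 FREE][13-20 ALLOC][21-35 FREE]
Free blocks: [10 15] total_free=25 largest=15 -> 100*(25-15)/25 = 1000/25 = 40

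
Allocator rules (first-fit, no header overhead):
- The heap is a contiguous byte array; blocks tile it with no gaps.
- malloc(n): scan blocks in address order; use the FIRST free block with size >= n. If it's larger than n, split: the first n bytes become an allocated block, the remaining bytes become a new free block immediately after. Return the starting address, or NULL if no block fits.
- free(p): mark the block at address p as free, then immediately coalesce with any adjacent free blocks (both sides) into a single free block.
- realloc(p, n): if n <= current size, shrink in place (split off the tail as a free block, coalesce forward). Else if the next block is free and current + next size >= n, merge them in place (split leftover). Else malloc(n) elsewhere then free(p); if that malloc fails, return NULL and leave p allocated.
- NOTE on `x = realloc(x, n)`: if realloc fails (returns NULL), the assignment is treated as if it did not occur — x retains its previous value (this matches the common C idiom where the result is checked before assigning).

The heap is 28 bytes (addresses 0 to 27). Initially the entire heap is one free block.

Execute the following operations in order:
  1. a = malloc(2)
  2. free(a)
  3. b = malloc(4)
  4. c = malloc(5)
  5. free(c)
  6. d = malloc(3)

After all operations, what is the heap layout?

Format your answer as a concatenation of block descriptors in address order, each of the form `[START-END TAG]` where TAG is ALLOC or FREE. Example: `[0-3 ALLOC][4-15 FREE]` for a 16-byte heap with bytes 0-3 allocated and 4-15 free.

Op 1: a = malloc(2) -> a = 0; heap: [0-1 ALLOC][2-27 FREE]
Op 2: free(a) -> (freed a); heap: [0-27 FREE]
Op 3: b = malloc(4) -> b = 0; heap: [0-3 ALLOC][4-27 FREE]
Op 4: c = malloc(5) -> c = 4; heap: [0-3 ALLOC][4-8 ALLOC][9-27 FREE]
Op 5: free(c) -> (freed c); heap: [0-3 ALLOC][4-27 FREE]
Op 6: d = malloc(3) -> d = 4; heap: [0-3 ALLOC][4-6 ALLOC][7-27 FREE]

Answer: [0-3 ALLOC][4-6 ALLOC][7-27 FREE]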